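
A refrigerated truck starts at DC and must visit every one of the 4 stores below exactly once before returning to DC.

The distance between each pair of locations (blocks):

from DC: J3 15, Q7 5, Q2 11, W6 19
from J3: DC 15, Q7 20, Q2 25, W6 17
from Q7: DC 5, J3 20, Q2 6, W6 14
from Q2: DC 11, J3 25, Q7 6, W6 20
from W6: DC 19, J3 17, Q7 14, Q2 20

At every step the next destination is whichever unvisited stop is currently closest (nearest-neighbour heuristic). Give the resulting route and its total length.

Nearest-neighbour total = 63 blocks; route DC → Q7 → Q2 → W6 → J3 → DC.

From DC: distances to unvisited — Q7=5, Q2=11, J3=15, W6=19. Nearest is Q7 (5).
From Q7: distances to unvisited — Q2=6, W6=14, J3=20. Nearest is Q2 (6).
From Q2: distances to unvisited — W6=20, J3=25. Nearest is W6 (20).
From W6: distances to unvisited — J3=17. Nearest is J3 (17).
Return J3→DC: 15.
Total = 5 + 6 + 20 + 17 + 15 = 63.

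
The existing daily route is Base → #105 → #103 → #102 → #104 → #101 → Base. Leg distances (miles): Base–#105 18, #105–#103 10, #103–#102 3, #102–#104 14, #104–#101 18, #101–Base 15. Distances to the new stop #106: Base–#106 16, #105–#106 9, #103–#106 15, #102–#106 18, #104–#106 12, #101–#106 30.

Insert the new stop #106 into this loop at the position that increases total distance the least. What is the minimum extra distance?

Insertion cost between consecutive stops i–j is d(i,#106) + d(#106,j) − d(i,j):
  between Base and #105: 16 + 9 − 18 = 7
  between #105 and #103: 9 + 15 − 10 = 14
  between #103 and #102: 15 + 18 − 3 = 30
  between #102 and #104: 18 + 12 − 14 = 16
  between #104 and #101: 12 + 30 − 18 = 24
  between #101 and Base: 30 + 16 − 15 = 31
Cheapest insertion is between Base and #105, adding 7.
New total = 78 + 7 = 85.

Minimum extra distance: 7 miles, inserting #106 between Base and #105.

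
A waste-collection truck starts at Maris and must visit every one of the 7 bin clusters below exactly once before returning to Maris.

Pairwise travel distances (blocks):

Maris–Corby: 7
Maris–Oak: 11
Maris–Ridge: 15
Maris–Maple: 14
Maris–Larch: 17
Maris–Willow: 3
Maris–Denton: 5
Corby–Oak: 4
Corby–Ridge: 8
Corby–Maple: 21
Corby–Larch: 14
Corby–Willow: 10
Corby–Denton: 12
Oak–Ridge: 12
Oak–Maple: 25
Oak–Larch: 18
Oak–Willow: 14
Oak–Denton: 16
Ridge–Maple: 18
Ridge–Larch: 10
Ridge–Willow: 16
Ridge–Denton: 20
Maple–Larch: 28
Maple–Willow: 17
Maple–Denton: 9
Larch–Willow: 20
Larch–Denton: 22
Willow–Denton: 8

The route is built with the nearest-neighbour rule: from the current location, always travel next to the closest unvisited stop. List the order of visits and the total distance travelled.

Nearest-neighbour total = 85 blocks; route Maris → Willow → Denton → Maple → Ridge → Corby → Oak → Larch → Maris.

At Maris the remaining stops are Willow 3, Denton 5, Corby 7, Oak 11, Maple 14, Ridge 15, Larch 17; go to Willow.
At Willow the remaining stops are Denton 8, Corby 10, Oak 14, Ridge 16, Maple 17, Larch 20; go to Denton.
At Denton the remaining stops are Maple 9, Corby 12, Oak 16, Ridge 20, Larch 22; go to Maple.
At Maple the remaining stops are Ridge 18, Corby 21, Oak 25, Larch 28; go to Ridge.
At Ridge the remaining stops are Corby 8, Larch 10, Oak 12; go to Corby.
At Corby the remaining stops are Oak 4, Larch 14; go to Oak.
At Oak the remaining stops are Larch 18; go to Larch.
Return Larch→Maris: 17.
Total = 3 + 8 + 9 + 18 + 8 + 4 + 18 + 17 = 85.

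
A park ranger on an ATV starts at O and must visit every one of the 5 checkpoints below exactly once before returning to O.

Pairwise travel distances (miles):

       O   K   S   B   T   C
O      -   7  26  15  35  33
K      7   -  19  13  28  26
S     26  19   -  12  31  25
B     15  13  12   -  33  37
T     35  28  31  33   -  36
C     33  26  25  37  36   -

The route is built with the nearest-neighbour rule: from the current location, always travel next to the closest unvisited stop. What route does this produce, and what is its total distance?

From O: distances to unvisited — K=7, B=15, S=26, C=33, T=35. Nearest is K (7).
From K: distances to unvisited — B=13, S=19, C=26, T=28. Nearest is B (13).
From B: distances to unvisited — S=12, T=33, C=37. Nearest is S (12).
From S: distances to unvisited — C=25, T=31. Nearest is C (25).
From C: distances to unvisited — T=36. Nearest is T (36).
Return T→O: 35.
Total = 7 + 13 + 12 + 25 + 36 + 35 = 128.

Total distance 128 miles via the nearest-neighbour route O → K → B → S → C → T → O.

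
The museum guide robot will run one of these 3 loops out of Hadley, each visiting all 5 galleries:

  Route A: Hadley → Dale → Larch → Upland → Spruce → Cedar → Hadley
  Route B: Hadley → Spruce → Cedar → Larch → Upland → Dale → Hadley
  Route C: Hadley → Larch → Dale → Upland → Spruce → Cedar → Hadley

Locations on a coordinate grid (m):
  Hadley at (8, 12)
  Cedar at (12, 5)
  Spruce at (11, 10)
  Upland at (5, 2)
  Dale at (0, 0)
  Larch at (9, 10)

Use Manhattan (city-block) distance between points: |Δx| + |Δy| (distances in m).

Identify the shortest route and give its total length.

Route A: 20 + 19 + 12 + 14 + 6 + 11 = 82
Route B: 5 + 6 + 8 + 12 + 7 + 20 = 58
Route C: 3 + 19 + 7 + 14 + 6 + 11 = 60

Shortest is Route B, total 58 m.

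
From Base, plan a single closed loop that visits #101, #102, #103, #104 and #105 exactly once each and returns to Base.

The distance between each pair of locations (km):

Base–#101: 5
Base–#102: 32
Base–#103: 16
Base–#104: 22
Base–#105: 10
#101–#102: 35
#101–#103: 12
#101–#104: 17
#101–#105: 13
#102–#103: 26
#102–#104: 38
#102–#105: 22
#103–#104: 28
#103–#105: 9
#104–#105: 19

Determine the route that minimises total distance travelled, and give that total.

Minimum total distance: 105 km.

With 5 stops there are 5!/2 = 60 distinct round trips (a route and its reverse cost the same).
Base - #101 - #102 - #103 - #104 - #105 - Base: 5+35+26+28+19+10 = 123
Base - #101 - #102 - #103 - #105 - #104 - Base: 5+35+26+9+19+22 = 116
Base - #101 - #102 - #104 - #103 - #105 - Base: 5+35+38+28+9+10 = 125
Base - #101 - #102 - #104 - #105 - #103 - Base: 5+35+38+19+9+16 = 122
Base - #101 - #102 - #105 - #103 - #104 - Base: 5+35+22+9+28+22 = 121
Base - #101 - #102 - #105 - #104 - #103 - Base: 5+35+22+19+28+16 = 125
Base - #101 - #103 - #102 - #104 - #105 - Base: 5+12+26+38+19+10 = 110
Base - #101 - #103 - #102 - #105 - #104 - Base: 5+12+26+22+19+22 = 106
Base - #101 - #103 - #104 - #102 - #105 - Base: 5+12+28+38+22+10 = 115
Base - #101 - #103 - #104 - #105 - #102 - Base: 5+12+28+19+22+32 = 118
Base - #101 - #103 - #105 - #102 - #104 - Base: 5+12+9+22+38+22 = 108
Base - #101 - #103 - #105 - #104 - #102 - Base: 5+12+9+19+38+32 = 115
Base - #101 - #104 - #102 - #103 - #105 - Base: 5+17+38+26+9+10 = 105
Base - #101 - #104 - #102 - #105 - #103 - Base: 5+17+38+22+9+16 = 107
… (46 more)
The minimum is 105.
One optimal route: Base → #101 → #104 → #102 → #103 → #105 → Base (or its reverse).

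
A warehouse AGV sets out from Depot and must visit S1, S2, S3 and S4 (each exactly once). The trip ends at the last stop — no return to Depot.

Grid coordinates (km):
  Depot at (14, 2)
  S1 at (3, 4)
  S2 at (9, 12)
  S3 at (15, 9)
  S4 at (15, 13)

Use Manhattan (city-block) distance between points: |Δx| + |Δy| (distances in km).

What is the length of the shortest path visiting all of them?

Minimum one-way distance = 33 km.

There are 4! = 24 possible orderings.
Depot→S1→S2→S3→S4: 13+14+9+4 = 40
Depot→S1→S2→S4→S3: 13+14+7+4 = 38
Depot→S1→S3→S2→S4: 13+17+9+7 = 46
Depot→S1→S3→S4→S2: 13+17+4+7 = 41
Depot→S1→S4→S2→S3: 13+21+7+9 = 50
Depot→S1→S4→S3→S2: 13+21+4+9 = 47
Depot→S2→S1→S3→S4: 15+14+17+4 = 50
Depot→S2→S1→S4→S3: 15+14+21+4 = 54
Depot→S2→S3→S1→S4: 15+9+17+21 = 62
Depot→S2→S3→S4→S1: 15+9+4+21 = 49
Depot→S2→S4→S1→S3: 15+7+21+17 = 60
Depot→S2→S4→S3→S1: 15+7+4+17 = 43
Depot→S3→S1→S2→S4: 8+17+14+7 = 46
Depot→S3→S1→S4→S2: 8+17+21+7 = 53
… (10 more)
Depot→S3→S4→S2→S1: 8+4+7+14 = 33  ← best
The minimum is 33.
One shortest path: Depot → S3 → S4 → S2 → S1.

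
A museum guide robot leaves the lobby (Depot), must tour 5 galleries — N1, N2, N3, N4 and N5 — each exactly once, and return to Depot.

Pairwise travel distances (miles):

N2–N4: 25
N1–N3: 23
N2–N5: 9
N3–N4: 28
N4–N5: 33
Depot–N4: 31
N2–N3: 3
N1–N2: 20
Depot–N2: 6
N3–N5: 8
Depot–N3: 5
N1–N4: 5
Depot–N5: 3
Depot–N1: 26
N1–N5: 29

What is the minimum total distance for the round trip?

Shortest round trip = 69 miles.

Depot - N1 - N2 - N3 - N4 - N5 - Depot: 26+20+3+28+33+3 = 113
Depot - N1 - N2 - N3 - N5 - N4 - Depot: 26+20+3+8+33+31 = 121
Depot - N1 - N2 - N4 - N3 - N5 - Depot: 26+20+25+28+8+3 = 110
Depot - N1 - N2 - N4 - N5 - N3 - Depot: 26+20+25+33+8+5 = 117
Depot - N1 - N2 - N5 - N3 - N4 - Depot: 26+20+9+8+28+31 = 122
Depot - N1 - N2 - N5 - N4 - N3 - Depot: 26+20+9+33+28+5 = 121
Depot - N1 - N3 - N2 - N4 - N5 - Depot: 26+23+3+25+33+3 = 113
Depot - N1 - N3 - N2 - N5 - N4 - Depot: 26+23+3+9+33+31 = 125
Depot - N1 - N3 - N4 - N2 - N5 - Depot: 26+23+28+25+9+3 = 114
Depot - N1 - N3 - N4 - N5 - N2 - Depot: 26+23+28+33+9+6 = 125
Depot - N1 - N3 - N5 - N2 - N4 - Depot: 26+23+8+9+25+31 = 122
Depot - N1 - N3 - N5 - N4 - N2 - Depot: 26+23+8+33+25+6 = 121
Depot - N1 - N4 - N2 - N3 - N5 - Depot: 26+5+25+3+8+3 = 70
Depot - N1 - N4 - N2 - N5 - N3 - Depot: 26+5+25+9+8+5 = 78
… (46 more)
Depot - N3 - N2 - N1 - N4 - N5 - Depot: 5+3+20+5+33+3 = 69  ← best
The minimum is 69.
One optimal route: Depot → N3 → N2 → N1 → N4 → N5 → Depot (or its reverse).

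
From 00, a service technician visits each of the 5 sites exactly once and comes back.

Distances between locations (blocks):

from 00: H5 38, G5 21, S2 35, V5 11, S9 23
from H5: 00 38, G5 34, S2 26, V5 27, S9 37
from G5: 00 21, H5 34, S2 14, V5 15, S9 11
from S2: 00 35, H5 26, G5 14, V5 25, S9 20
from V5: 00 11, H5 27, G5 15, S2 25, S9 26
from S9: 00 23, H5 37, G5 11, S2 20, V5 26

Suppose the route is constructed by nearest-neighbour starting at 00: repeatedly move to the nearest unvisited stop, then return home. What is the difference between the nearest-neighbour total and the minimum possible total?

9 blocks longer than the optimal tour.

From 00: V5=11, G5=21, S9=23, S2=35, H5=38 → choose V5 (11).
From V5: G5=15, S2=25, S9=26, H5=27 → choose G5 (15).
From G5: S9=11, S2=14, H5=34 → choose S9 (11).
From S9: S2=20, H5=37 → choose S2 (20).
From S2: H5=26 → choose H5 (26).
NN route 00 → V5 → G5 → S9 → S2 → H5 → 00 costs 121.
Optimal: 00 → V5 → H5 → S2 → G5 → S9 → 00 costs 112 (by enumerating all 60 distinct tours).
Excess = 121 − 112 = 9.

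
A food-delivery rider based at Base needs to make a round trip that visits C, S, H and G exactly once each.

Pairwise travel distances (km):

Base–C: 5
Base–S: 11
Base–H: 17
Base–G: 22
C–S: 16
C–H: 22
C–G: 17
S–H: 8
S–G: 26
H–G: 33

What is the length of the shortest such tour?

With 4 stops there are 4!/2 = 12 distinct round trips (a route and its reverse cost the same).
Base - C - S - H - G - Base: 5+16+8+33+22 = 84
Base - C - S - G - H - Base: 5+16+26+33+17 = 97
Base - C - H - S - G - Base: 5+22+8+26+22 = 83
Base - C - H - G - S - Base: 5+22+33+26+11 = 97
Base - C - G - S - H - Base: 5+17+26+8+17 = 73
Base - C - G - H - S - Base: 5+17+33+8+11 = 74
Base - S - C - H - G - Base: 11+16+22+33+22 = 104
Base - S - C - G - H - Base: 11+16+17+33+17 = 94
Base - S - H - C - G - Base: 11+8+22+17+22 = 80
Base - S - G - C - H - Base: 11+26+17+22+17 = 93
Base - H - C - S - G - Base: 17+22+16+26+22 = 103
Base - H - S - C - G - Base: 17+8+16+17+22 = 80
The minimum is 73.
One optimal route: Base → C → G → S → H → Base (or its reverse).

Shortest round trip = 73 km.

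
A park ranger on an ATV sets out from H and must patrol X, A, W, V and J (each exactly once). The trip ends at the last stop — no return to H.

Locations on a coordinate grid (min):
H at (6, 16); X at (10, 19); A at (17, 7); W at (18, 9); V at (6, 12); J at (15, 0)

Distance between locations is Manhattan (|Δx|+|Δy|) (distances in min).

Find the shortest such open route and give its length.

Minimum one-way distance = 45 min.

There are 5! = 120 possible orderings.
H - X - A - W - V - J: 7+19+3+15+21 = 65
H - X - A - W - J - V: 7+19+3+12+21 = 62
H - X - A - V - W - J: 7+19+16+15+12 = 69
H - X - A - V - J - W: 7+19+16+21+12 = 75
H - X - A - J - W - V: 7+19+9+12+15 = 62
H - X - A - J - V - W: 7+19+9+21+15 = 71
H - X - W - A - V - J: 7+18+3+16+21 = 65
H - X - W - A - J - V: 7+18+3+9+21 = 58
H - X - W - V - A - J: 7+18+15+16+9 = 65
H - X - W - V - J - A: 7+18+15+21+9 = 70
H - X - W - J - A - V: 7+18+12+9+16 = 62
H - X - W - J - V - A: 7+18+12+21+16 = 74
H - X - V - A - W - J: 7+11+16+3+12 = 49
H - X - V - A - J - W: 7+11+16+9+12 = 55
… (106 more)
H - X - V - W - A - J: 7+11+15+3+9 = 45  ← best
The minimum is 45.
One shortest path: H → X → V → W → A → J.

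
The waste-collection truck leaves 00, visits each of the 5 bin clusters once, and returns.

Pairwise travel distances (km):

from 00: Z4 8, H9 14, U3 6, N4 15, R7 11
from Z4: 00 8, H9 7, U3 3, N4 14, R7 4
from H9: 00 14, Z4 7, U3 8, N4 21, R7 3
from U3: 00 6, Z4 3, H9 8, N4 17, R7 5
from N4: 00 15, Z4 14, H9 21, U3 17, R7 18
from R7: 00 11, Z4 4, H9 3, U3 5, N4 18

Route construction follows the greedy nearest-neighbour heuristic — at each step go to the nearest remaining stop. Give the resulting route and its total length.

Nearest-neighbour total = 52 km; route 00 → U3 → Z4 → R7 → H9 → N4 → 00.

From 00: distances to unvisited — U3=6, Z4=8, R7=11, H9=14, N4=15. Nearest is U3 (6).
From U3: distances to unvisited — Z4=3, R7=5, H9=8, N4=17. Nearest is Z4 (3).
From Z4: distances to unvisited — R7=4, H9=7, N4=14. Nearest is R7 (4).
From R7: distances to unvisited — H9=3, N4=18. Nearest is H9 (3).
From H9: distances to unvisited — N4=21. Nearest is N4 (21).
Return N4→00: 15.
Total = 6 + 3 + 4 + 3 + 21 + 15 = 52.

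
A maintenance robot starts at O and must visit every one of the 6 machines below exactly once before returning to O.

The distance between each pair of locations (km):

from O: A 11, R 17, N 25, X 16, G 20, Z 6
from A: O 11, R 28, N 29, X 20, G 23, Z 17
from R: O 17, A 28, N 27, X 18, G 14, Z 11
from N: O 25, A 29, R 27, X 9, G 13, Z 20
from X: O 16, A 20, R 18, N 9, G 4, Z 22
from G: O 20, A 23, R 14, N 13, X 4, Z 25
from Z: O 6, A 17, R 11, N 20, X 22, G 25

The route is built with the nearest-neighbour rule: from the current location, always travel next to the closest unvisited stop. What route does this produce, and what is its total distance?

Nearest-neighbour total = 84 km; route O → Z → R → G → X → N → A → O.

At O the remaining stops are Z 6, A 11, X 16, R 17, G 20, N 25; go to Z.
At Z the remaining stops are R 11, A 17, N 20, X 22, G 25; go to R.
At R the remaining stops are G 14, X 18, N 27, A 28; go to G.
At G the remaining stops are X 4, N 13, A 23; go to X.
At X the remaining stops are N 9, A 20; go to N.
At N the remaining stops are A 29; go to A.
Return A→O: 11.
Total = 6 + 11 + 14 + 4 + 9 + 29 + 11 = 84.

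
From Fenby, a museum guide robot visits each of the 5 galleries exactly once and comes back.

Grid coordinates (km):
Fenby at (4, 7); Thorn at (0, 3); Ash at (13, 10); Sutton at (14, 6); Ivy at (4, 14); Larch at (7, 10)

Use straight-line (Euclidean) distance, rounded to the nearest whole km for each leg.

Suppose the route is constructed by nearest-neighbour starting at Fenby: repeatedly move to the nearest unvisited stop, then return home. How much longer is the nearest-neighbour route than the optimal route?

Excess over optimum: 1 km.

From Fenby: Larch=4, Thorn=6, Ivy=7, Ash=9, Sutton=10 → choose Larch (4).
From Larch: Ivy=5, Ash=6, Sutton=8, Thorn=10 → choose Ivy (5).
From Ivy: Ash=10, Thorn=12, Sutton=13 → choose Ash (10).
From Ash: Sutton=4, Thorn=15 → choose Sutton (4).
From Sutton: Thorn=14 → choose Thorn (14).
NN route Fenby → Larch → Ivy → Ash → Sutton → Thorn → Fenby costs 43.
Optimal: Fenby → Thorn → Sutton → Ash → Larch → Ivy → Fenby costs 42 (by enumerating all 60 distinct tours).
Excess = 43 − 42 = 1.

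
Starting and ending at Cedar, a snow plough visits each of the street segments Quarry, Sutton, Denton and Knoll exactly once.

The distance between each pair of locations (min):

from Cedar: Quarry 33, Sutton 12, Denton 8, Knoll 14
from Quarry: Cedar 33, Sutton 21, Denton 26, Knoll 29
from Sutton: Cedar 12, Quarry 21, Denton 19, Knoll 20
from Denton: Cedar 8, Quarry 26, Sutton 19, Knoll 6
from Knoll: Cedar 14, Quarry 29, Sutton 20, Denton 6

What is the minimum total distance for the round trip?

Minimum total distance: 76 min.

There are 12 distinct closed tours to check (reversals are equivalent).
Cedar→Quarry→Sutton→Denton→Knoll→Cedar: 33+21+19+6+14 = 93
Cedar→Quarry→Sutton→Knoll→Denton→Cedar: 33+21+20+6+8 = 88
Cedar→Quarry→Denton→Sutton→Knoll→Cedar: 33+26+19+20+14 = 112
Cedar→Quarry→Denton→Knoll→Sutton→Cedar: 33+26+6+20+12 = 97
Cedar→Quarry→Knoll→Sutton→Denton→Cedar: 33+29+20+19+8 = 109
Cedar→Quarry→Knoll→Denton→Sutton→Cedar: 33+29+6+19+12 = 99
Cedar→Sutton→Quarry→Denton→Knoll→Cedar: 12+21+26+6+14 = 79
Cedar→Sutton→Quarry→Knoll→Denton→Cedar: 12+21+29+6+8 = 76
Cedar→Sutton→Denton→Quarry→Knoll→Cedar: 12+19+26+29+14 = 100
Cedar→Sutton→Knoll→Quarry→Denton→Cedar: 12+20+29+26+8 = 95
Cedar→Denton→Quarry→Sutton→Knoll→Cedar: 8+26+21+20+14 = 89
Cedar→Denton→Sutton→Quarry→Knoll→Cedar: 8+19+21+29+14 = 91
The minimum is 76.
One optimal route: Cedar → Sutton → Quarry → Knoll → Denton → Cedar (or its reverse).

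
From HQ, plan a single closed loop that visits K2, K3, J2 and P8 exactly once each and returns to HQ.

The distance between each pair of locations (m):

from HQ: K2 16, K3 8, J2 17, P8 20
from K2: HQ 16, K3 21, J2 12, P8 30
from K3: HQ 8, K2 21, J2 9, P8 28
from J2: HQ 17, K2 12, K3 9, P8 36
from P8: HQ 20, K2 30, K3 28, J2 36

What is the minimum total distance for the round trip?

With 4 stops there are 4!/2 = 12 distinct round trips (a route and its reverse cost the same).
HQ - K2 - K3 - J2 - P8 - HQ: 16+21+9+36+20 = 102
HQ - K2 - K3 - P8 - J2 - HQ: 16+21+28+36+17 = 118
HQ - K2 - J2 - K3 - P8 - HQ: 16+12+9+28+20 = 85
HQ - K2 - J2 - P8 - K3 - HQ: 16+12+36+28+8 = 100
HQ - K2 - P8 - K3 - J2 - HQ: 16+30+28+9+17 = 100
HQ - K2 - P8 - J2 - K3 - HQ: 16+30+36+9+8 = 99
HQ - K3 - K2 - J2 - P8 - HQ: 8+21+12+36+20 = 97
HQ - K3 - K2 - P8 - J2 - HQ: 8+21+30+36+17 = 112
HQ - K3 - J2 - K2 - P8 - HQ: 8+9+12+30+20 = 79
HQ - K3 - P8 - K2 - J2 - HQ: 8+28+30+12+17 = 95
HQ - J2 - K2 - K3 - P8 - HQ: 17+12+21+28+20 = 98
HQ - J2 - K3 - K2 - P8 - HQ: 17+9+21+30+20 = 97
The minimum is 79.
One optimal route: HQ → K3 → J2 → K2 → P8 → HQ (or its reverse).

Minimum total distance: 79 m.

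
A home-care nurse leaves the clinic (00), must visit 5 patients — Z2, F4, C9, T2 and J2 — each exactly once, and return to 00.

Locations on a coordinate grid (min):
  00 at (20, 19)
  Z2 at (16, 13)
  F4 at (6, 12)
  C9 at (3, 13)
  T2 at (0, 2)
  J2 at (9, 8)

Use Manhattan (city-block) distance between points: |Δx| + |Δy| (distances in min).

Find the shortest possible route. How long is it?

With 5 stops there are 5!/2 = 60 distinct round trips (a route and its reverse cost the same).
00 → Z2 → F4 → C9 → T2 → J2 → 00: 10+11+4+14+15+22 = 76
00 → Z2 → F4 → C9 → J2 → T2 → 00: 10+11+4+11+15+37 = 88
00 → Z2 → F4 → T2 → C9 → J2 → 00: 10+11+16+14+11+22 = 84
00 → Z2 → F4 → T2 → J2 → C9 → 00: 10+11+16+15+11+23 = 86
00 → Z2 → F4 → J2 → C9 → T2 → 00: 10+11+7+11+14+37 = 90
00 → Z2 → F4 → J2 → T2 → C9 → 00: 10+11+7+15+14+23 = 80
00 → Z2 → C9 → F4 → T2 → J2 → 00: 10+13+4+16+15+22 = 80
00 → Z2 → C9 → F4 → J2 → T2 → 00: 10+13+4+7+15+37 = 86
00 → Z2 → C9 → T2 → F4 → J2 → 00: 10+13+14+16+7+22 = 82
00 → Z2 → C9 → T2 → J2 → F4 → 00: 10+13+14+15+7+21 = 80
00 → Z2 → C9 → J2 → F4 → T2 → 00: 10+13+11+7+16+37 = 94
00 → Z2 → C9 → J2 → T2 → F4 → 00: 10+13+11+15+16+21 = 86
00 → Z2 → T2 → F4 → C9 → J2 → 00: 10+27+16+4+11+22 = 90
00 → Z2 → T2 → F4 → J2 → C9 → 00: 10+27+16+7+11+23 = 94
… (46 more)
The minimum is 76.
One optimal route: 00 → Z2 → F4 → C9 → T2 → J2 → 00 (or its reverse).

Minimum total distance: 76 min.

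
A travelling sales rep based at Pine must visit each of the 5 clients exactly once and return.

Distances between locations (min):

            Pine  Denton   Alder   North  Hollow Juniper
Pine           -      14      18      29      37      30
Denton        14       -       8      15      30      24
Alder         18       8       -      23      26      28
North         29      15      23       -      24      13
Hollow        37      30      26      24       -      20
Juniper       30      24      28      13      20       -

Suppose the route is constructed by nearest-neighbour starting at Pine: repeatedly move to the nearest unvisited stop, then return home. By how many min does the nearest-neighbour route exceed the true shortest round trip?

Excess over optimum: 9 min.

Pine: Denton=14, Alder=18, North=29, Juniper=30, Hollow=37 ⇒ Denton
Denton: Alder=8, North=15, Juniper=24, Hollow=30 ⇒ Alder
Alder: North=23, Hollow=26, Juniper=28 ⇒ North
North: Juniper=13, Hollow=24 ⇒ Juniper
Juniper: Hollow=20 ⇒ Hollow
NN route Pine → Denton → Alder → North → Juniper → Hollow → Pine costs 115.
Optimal: Pine → Denton → North → Juniper → Hollow → Alder → Pine costs 106 (by enumerating all 60 distinct tours).
Excess = 115 − 106 = 9.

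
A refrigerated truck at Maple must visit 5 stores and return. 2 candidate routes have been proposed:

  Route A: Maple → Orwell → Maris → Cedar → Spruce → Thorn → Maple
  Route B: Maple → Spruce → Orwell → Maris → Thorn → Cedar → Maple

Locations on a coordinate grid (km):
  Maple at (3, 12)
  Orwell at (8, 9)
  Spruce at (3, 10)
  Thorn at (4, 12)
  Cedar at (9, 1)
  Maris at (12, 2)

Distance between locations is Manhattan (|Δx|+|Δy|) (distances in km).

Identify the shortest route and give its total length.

42 km — Route A is the shortest.

Route A: 8 + 11 + 4 + 15 + 3 + 1 = 42
Route B: 2 + 6 + 11 + 18 + 16 + 17 = 70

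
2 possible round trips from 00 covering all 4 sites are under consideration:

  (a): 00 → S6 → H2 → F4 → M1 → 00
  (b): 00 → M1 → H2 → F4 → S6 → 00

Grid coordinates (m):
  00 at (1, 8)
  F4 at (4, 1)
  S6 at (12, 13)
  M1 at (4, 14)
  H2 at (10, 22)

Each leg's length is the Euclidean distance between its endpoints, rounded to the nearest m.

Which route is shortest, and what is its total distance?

63 m — (a) is the shortest.

(a): 12 + 9 + 22 + 13 + 7 = 63
(b): 7 + 10 + 22 + 14 + 12 = 65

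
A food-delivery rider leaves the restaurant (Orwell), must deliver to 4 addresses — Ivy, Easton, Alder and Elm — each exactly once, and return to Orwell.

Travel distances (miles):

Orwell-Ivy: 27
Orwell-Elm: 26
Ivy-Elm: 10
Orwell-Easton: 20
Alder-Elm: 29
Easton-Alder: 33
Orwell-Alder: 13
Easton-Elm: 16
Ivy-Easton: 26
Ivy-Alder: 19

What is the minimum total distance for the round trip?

Shortest round trip = 78 miles.

There are 12 distinct closed tours to check (reversals are equivalent).
Orwell-Ivy-Easton-Alder-Elm-Orwell: 27+26+33+29+26 = 141
Orwell-Ivy-Easton-Elm-Alder-Orwell: 27+26+16+29+13 = 111
Orwell-Ivy-Alder-Easton-Elm-Orwell: 27+19+33+16+26 = 121
Orwell-Ivy-Alder-Elm-Easton-Orwell: 27+19+29+16+20 = 111
Orwell-Ivy-Elm-Easton-Alder-Orwell: 27+10+16+33+13 = 99
Orwell-Ivy-Elm-Alder-Easton-Orwell: 27+10+29+33+20 = 119
Orwell-Easton-Ivy-Alder-Elm-Orwell: 20+26+19+29+26 = 120
Orwell-Easton-Ivy-Elm-Alder-Orwell: 20+26+10+29+13 = 98
Orwell-Easton-Alder-Ivy-Elm-Orwell: 20+33+19+10+26 = 108
Orwell-Easton-Elm-Ivy-Alder-Orwell: 20+16+10+19+13 = 78
Orwell-Alder-Ivy-Easton-Elm-Orwell: 13+19+26+16+26 = 100
Orwell-Alder-Easton-Ivy-Elm-Orwell: 13+33+26+10+26 = 108
The minimum is 78.
One optimal route: Orwell → Easton → Elm → Ivy → Alder → Orwell (or its reverse).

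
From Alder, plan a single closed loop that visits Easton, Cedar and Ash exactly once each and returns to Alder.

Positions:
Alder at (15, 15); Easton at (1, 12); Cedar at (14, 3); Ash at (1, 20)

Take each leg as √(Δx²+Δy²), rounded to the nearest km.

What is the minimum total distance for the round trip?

There are 3 distinct closed tours to check (reversals are equivalent).
Alder→Easton→Cedar→Ash→Alder: 14+16+21+15 = 66
Alder→Easton→Ash→Cedar→Alder: 14+8+21+12 = 55
Alder→Cedar→Easton→Ash→Alder: 12+16+8+15 = 51
The minimum is 51.
One optimal route: Alder → Cedar → Easton → Ash → Alder (or its reverse).

Minimum total distance: 51 km.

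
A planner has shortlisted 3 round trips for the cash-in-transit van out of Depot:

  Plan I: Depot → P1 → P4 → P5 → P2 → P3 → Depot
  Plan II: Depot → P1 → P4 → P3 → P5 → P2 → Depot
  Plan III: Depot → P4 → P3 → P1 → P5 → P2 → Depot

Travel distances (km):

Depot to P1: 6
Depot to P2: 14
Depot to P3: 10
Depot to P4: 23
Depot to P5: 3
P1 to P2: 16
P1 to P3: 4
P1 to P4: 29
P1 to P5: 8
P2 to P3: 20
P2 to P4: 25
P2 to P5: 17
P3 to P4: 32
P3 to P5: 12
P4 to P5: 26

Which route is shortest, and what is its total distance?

98 km — Plan III is the shortest.

Plan I: 6 + 29 + 26 + 17 + 20 + 10 = 108
Plan II: 6 + 29 + 32 + 12 + 17 + 14 = 110
Plan III: 23 + 32 + 4 + 8 + 17 + 14 = 98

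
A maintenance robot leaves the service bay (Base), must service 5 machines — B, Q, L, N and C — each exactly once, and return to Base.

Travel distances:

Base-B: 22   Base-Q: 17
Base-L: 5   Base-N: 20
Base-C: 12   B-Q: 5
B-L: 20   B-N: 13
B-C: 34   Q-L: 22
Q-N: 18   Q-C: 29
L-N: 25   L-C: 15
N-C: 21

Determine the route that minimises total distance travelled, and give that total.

Minimum total distance: 76.

There are 60 distinct closed tours to check (reversals are equivalent).
Base - B - Q - L - N - C - Base: 22+5+22+25+21+12 = 107
Base - B - Q - L - C - N - Base: 22+5+22+15+21+20 = 105
Base - B - Q - N - L - C - Base: 22+5+18+25+15+12 = 97
Base - B - Q - N - C - L - Base: 22+5+18+21+15+5 = 86
Base - B - Q - C - L - N - Base: 22+5+29+15+25+20 = 116
Base - B - Q - C - N - L - Base: 22+5+29+21+25+5 = 107
Base - B - L - Q - N - C - Base: 22+20+22+18+21+12 = 115
Base - B - L - Q - C - N - Base: 22+20+22+29+21+20 = 134
Base - B - L - N - Q - C - Base: 22+20+25+18+29+12 = 126
Base - B - L - N - C - Q - Base: 22+20+25+21+29+17 = 134
Base - B - L - C - Q - N - Base: 22+20+15+29+18+20 = 124
Base - B - L - C - N - Q - Base: 22+20+15+21+18+17 = 113
Base - B - N - Q - L - C - Base: 22+13+18+22+15+12 = 102
Base - B - N - Q - C - L - Base: 22+13+18+29+15+5 = 102
… (46 more)
Base - Q - B - N - C - L - Base: 17+5+13+21+15+5 = 76  ← best
The minimum is 76.
One optimal route: Base → Q → B → N → C → L → Base (or its reverse).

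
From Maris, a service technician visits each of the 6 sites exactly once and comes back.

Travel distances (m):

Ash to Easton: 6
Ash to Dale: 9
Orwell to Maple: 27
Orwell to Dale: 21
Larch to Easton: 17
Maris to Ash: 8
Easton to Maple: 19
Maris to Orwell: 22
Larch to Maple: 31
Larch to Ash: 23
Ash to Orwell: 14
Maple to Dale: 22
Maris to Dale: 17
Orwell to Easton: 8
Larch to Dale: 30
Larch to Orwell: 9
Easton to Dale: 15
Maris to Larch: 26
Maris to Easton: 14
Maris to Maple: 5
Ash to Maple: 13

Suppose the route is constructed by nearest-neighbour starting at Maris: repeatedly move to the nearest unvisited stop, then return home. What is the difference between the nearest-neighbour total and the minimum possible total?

From Maris: Maple=5, Ash=8, Easton=14, Dale=17, Orwell=22, Larch=26 → choose Maple (5).
From Maple: Ash=13, Easton=19, Dale=22, Orwell=27, Larch=31 → choose Ash (13).
From Ash: Easton=6, Dale=9, Orwell=14, Larch=23 → choose Easton (6).
From Easton: Orwell=8, Dale=15, Larch=17 → choose Orwell (8).
From Orwell: Larch=9, Dale=21 → choose Larch (9).
From Larch: Dale=30 → choose Dale (30).
NN route Maris → Maple → Ash → Easton → Orwell → Larch → Dale → Maris costs 88.
Optimal: Maris → Larch → Orwell → Easton → Ash → Dale → Maple → Maris costs 85 (by enumerating all 360 distinct tours).
Excess = 88 − 85 = 3.

Excess over optimum: 3 m.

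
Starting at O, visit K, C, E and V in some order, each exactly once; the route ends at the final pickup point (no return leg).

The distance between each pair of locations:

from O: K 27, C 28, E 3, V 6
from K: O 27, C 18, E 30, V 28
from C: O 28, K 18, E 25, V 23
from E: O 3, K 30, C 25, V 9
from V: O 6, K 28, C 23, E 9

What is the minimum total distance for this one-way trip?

There are 4! = 24 possible orderings.
O - K - C - E - V: 27+18+25+9 = 79
O - K - C - V - E: 27+18+23+9 = 77
O - K - E - C - V: 27+30+25+23 = 105
O - K - E - V - C: 27+30+9+23 = 89
O - K - V - C - E: 27+28+23+25 = 103
O - K - V - E - C: 27+28+9+25 = 89
O - C - K - E - V: 28+18+30+9 = 85
O - C - K - V - E: 28+18+28+9 = 83
O - C - E - K - V: 28+25+30+28 = 111
O - C - E - V - K: 28+25+9+28 = 90
O - C - V - K - E: 28+23+28+30 = 109
O - C - V - E - K: 28+23+9+30 = 90
O - E - K - C - V: 3+30+18+23 = 74
O - E - K - V - C: 3+30+28+23 = 84
… (10 more)
O - E - V - C - K: 3+9+23+18 = 53  ← best
The minimum is 53.
One shortest path: O → E → V → C → K.

Shortest open route: 53.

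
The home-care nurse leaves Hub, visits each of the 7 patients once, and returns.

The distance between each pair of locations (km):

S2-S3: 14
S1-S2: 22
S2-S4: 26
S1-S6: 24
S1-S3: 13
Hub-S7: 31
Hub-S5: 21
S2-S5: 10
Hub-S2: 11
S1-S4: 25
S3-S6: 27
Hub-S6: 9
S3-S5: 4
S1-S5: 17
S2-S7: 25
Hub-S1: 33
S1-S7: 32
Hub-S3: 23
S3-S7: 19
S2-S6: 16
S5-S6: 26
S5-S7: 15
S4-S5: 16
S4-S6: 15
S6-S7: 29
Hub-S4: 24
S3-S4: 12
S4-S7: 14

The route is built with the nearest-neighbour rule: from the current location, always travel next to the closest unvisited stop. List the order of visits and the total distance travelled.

Total distance 135 km via the nearest-neighbour route Hub → S6 → S4 → S3 → S5 → S2 → S1 → S7 → Hub.

At Hub the remaining stops are S6 9, S2 11, S5 21, S3 23, S4 24, S7 31, S1 33; go to S6.
At S6 the remaining stops are S4 15, S2 16, S1 24, S5 26, S3 27, S7 29; go to S4.
At S4 the remaining stops are S3 12, S7 14, S5 16, S1 25, S2 26; go to S3.
At S3 the remaining stops are S5 4, S1 13, S2 14, S7 19; go to S5.
At S5 the remaining stops are S2 10, S7 15, S1 17; go to S2.
At S2 the remaining stops are S1 22, S7 25; go to S1.
At S1 the remaining stops are S7 32; go to S7.
Return S7→Hub: 31.
Total = 9 + 15 + 12 + 4 + 10 + 22 + 32 + 31 = 135.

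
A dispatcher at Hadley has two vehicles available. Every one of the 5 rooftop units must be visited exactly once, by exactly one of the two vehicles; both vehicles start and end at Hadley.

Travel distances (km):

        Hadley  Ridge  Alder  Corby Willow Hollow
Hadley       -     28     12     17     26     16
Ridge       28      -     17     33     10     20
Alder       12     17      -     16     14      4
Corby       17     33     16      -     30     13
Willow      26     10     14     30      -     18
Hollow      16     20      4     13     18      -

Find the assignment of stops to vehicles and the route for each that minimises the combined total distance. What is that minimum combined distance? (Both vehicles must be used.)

106 km — the smallest possible combined total.

Check every non-empty split of the stops between the two vehicles; for each half take its own optimal tour:
  {Ridge} + {Alder, Corby, Willow, Hollow}: 56 + 74 = 130
  {Alder} + {Ridge, Corby, Willow, Hollow}: 24 + 86 = 110
  {Ridge, Alder} + {Corby, Willow, Hollow}: 57 + 74 = 131
  {Corby} + {Ridge, Alder, Willow, Hollow}: 34 + 72 = 106
  {Ridge, Corby} + {Alder, Willow, Hollow}: 78 + 60 = 138
  {Alder, Corby} + {Ridge, Willow, Hollow}: 45 + 72 = 117
  … (15 splits in total)
Best: vehicle 1 Hadley → Corby → Hadley = 34; vehicle 2 Hadley → Ridge → Willow → Alder → Hollow → Hadley = 72; combined 106.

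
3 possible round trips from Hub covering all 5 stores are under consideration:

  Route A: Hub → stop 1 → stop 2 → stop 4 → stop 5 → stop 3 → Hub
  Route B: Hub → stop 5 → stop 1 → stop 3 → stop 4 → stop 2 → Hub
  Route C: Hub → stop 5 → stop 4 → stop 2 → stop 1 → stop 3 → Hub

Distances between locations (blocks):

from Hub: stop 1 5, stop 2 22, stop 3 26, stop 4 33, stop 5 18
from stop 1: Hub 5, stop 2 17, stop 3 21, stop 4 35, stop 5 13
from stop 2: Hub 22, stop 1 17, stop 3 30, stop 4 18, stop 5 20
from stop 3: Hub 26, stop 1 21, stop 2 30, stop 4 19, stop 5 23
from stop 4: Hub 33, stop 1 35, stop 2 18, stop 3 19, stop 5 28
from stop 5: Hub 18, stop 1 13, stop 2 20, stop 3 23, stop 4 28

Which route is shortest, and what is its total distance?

111 blocks — Route B is the shortest.

Route A: 5 + 17 + 18 + 28 + 23 + 26 = 117
Route B: 18 + 13 + 21 + 19 + 18 + 22 = 111
Route C: 18 + 28 + 18 + 17 + 21 + 26 = 128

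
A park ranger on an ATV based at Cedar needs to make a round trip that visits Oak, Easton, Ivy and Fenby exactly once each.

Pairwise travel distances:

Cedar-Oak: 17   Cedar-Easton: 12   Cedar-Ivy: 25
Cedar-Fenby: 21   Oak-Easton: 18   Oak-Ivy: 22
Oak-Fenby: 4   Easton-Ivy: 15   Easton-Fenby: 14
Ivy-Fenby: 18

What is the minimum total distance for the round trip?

66 — the shortest possible round trip.

There are 12 distinct closed tours to check (reversals are equivalent).
Cedar-Oak-Easton-Ivy-Fenby-Cedar: 17+18+15+18+21 = 89
Cedar-Oak-Easton-Fenby-Ivy-Cedar: 17+18+14+18+25 = 92
Cedar-Oak-Ivy-Easton-Fenby-Cedar: 17+22+15+14+21 = 89
Cedar-Oak-Ivy-Fenby-Easton-Cedar: 17+22+18+14+12 = 83
Cedar-Oak-Fenby-Easton-Ivy-Cedar: 17+4+14+15+25 = 75
Cedar-Oak-Fenby-Ivy-Easton-Cedar: 17+4+18+15+12 = 66
Cedar-Easton-Oak-Ivy-Fenby-Cedar: 12+18+22+18+21 = 91
Cedar-Easton-Oak-Fenby-Ivy-Cedar: 12+18+4+18+25 = 77
Cedar-Easton-Ivy-Oak-Fenby-Cedar: 12+15+22+4+21 = 74
Cedar-Easton-Fenby-Oak-Ivy-Cedar: 12+14+4+22+25 = 77
Cedar-Ivy-Oak-Easton-Fenby-Cedar: 25+22+18+14+21 = 100
Cedar-Ivy-Easton-Oak-Fenby-Cedar: 25+15+18+4+21 = 83
The minimum is 66.
One optimal route: Cedar → Oak → Fenby → Ivy → Easton → Cedar (or its reverse).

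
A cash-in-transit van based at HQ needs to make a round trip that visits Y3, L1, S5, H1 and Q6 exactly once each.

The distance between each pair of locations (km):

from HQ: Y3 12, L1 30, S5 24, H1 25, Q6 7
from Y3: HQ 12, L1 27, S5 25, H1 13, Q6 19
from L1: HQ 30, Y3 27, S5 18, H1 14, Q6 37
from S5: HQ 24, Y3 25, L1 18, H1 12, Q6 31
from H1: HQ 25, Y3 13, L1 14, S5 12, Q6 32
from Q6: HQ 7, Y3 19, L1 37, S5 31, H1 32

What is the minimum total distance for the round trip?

With 5 stops there are 5!/2 = 60 distinct round trips (a route and its reverse cost the same).
HQ-Y3-L1-S5-H1-Q6-HQ: 12+27+18+12+32+7 = 108
HQ-Y3-L1-S5-Q6-H1-HQ: 12+27+18+31+32+25 = 145
HQ-Y3-L1-H1-S5-Q6-HQ: 12+27+14+12+31+7 = 103
HQ-Y3-L1-H1-Q6-S5-HQ: 12+27+14+32+31+24 = 140
HQ-Y3-L1-Q6-S5-H1-HQ: 12+27+37+31+12+25 = 144
HQ-Y3-L1-Q6-H1-S5-HQ: 12+27+37+32+12+24 = 144
HQ-Y3-S5-L1-H1-Q6-HQ: 12+25+18+14+32+7 = 108
HQ-Y3-S5-L1-Q6-H1-HQ: 12+25+18+37+32+25 = 149
HQ-Y3-S5-H1-L1-Q6-HQ: 12+25+12+14+37+7 = 107
HQ-Y3-S5-H1-Q6-L1-HQ: 12+25+12+32+37+30 = 148
HQ-Y3-S5-Q6-L1-H1-HQ: 12+25+31+37+14+25 = 144
HQ-Y3-S5-Q6-H1-L1-HQ: 12+25+31+32+14+30 = 144
HQ-Y3-H1-L1-S5-Q6-HQ: 12+13+14+18+31+7 = 95
HQ-Y3-H1-L1-Q6-S5-HQ: 12+13+14+37+31+24 = 131
… (46 more)
The minimum is 95.
One optimal route: HQ → Y3 → H1 → L1 → S5 → Q6 → HQ (or its reverse).

Minimum total distance: 95 km.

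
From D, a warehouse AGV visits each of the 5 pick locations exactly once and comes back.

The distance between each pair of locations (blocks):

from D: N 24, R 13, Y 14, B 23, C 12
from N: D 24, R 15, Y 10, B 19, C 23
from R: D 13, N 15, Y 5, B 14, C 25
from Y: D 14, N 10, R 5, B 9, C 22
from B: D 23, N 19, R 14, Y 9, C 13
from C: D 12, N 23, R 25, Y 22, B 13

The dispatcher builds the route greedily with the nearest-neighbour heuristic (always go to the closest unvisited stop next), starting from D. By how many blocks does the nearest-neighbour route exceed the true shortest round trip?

From D: C=12, R=13, Y=14, B=23, N=24 → choose C (12).
From C: B=13, Y=22, N=23, R=25 → choose B (13).
From B: Y=9, R=14, N=19 → choose Y (9).
From Y: R=5, N=10 → choose R (5).
From R: N=15 → choose N (15).
NN route D → C → B → Y → R → N → D costs 78.
Optimal: D → R → N → Y → B → C → D costs 72 (by enumerating all 60 distinct tours).
Excess = 78 − 72 = 6.

6 blocks longer than the optimal tour.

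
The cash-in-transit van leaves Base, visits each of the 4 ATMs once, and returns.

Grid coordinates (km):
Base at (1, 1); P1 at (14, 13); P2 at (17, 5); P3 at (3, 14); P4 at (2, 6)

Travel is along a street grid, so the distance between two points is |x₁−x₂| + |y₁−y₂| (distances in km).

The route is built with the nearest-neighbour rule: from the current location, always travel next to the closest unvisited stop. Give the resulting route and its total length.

Total distance 58 km via the nearest-neighbour route Base → P4 → P3 → P1 → P2 → Base.

At Base the remaining stops are P4 6, P3 15, P2 20, P1 25; go to P4.
At P4 the remaining stops are P3 9, P2 16, P1 19; go to P3.
At P3 the remaining stops are P1 12, P2 23; go to P1.
At P1 the remaining stops are P2 11; go to P2.
Return P2→Base: 20.
Total = 6 + 9 + 12 + 11 + 20 = 58.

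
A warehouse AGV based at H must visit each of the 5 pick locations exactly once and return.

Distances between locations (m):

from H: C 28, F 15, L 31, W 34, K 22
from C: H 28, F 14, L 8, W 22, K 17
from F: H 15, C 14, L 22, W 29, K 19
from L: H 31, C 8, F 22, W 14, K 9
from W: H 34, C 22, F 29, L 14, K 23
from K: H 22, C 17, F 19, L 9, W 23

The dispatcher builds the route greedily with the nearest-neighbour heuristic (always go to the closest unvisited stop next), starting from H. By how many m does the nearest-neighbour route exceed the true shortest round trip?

The nearest-neighbour route is 7 m longer than optimal.

From H: F=15, K=22, C=28, L=31, W=34 → choose F (15).
From F: C=14, K=19, L=22, W=29 → choose C (14).
From C: L=8, K=17, W=22 → choose L (8).
From L: K=9, W=14 → choose K (9).
From K: W=23 → choose W (23).
NN route H → F → C → L → K → W → H costs 103.
Optimal: H → F → C → L → W → K → H costs 96 (by enumerating all 60 distinct tours).
Excess = 103 − 96 = 7.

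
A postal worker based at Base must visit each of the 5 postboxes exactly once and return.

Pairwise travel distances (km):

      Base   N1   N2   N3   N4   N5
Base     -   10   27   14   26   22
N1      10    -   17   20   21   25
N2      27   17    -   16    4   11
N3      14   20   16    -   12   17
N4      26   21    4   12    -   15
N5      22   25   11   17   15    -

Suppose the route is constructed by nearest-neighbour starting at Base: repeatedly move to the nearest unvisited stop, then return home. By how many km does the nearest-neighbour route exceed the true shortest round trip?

From Base: N1=10, N3=14, N5=22, N4=26, N2=27 → choose N1 (10).
From N1: N2=17, N3=20, N4=21, N5=25 → choose N2 (17).
From N2: N4=4, N5=11, N3=16 → choose N4 (4).
From N4: N3=12, N5=15 → choose N3 (12).
From N3: N5=17 → choose N5 (17).
NN route Base → N1 → N2 → N4 → N3 → N5 → Base costs 82.
Optimal: Base → N1 → N5 → N2 → N4 → N3 → Base costs 76 (by enumerating all 60 distinct tours).
Excess = 82 − 76 = 6.

The nearest-neighbour route is 6 km longer than optimal.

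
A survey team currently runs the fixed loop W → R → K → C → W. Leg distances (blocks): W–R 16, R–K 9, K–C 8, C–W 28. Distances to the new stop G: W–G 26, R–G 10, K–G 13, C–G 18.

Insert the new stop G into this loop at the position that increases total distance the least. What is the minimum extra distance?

Insertion cost between consecutive stops i–j is d(i,G) + d(G,j) − d(i,j):
  between W and R: 26 + 10 − 16 = 20
  between R and K: 10 + 13 − 9 = 14
  between K and C: 13 + 18 − 8 = 23
  between C and W: 18 + 26 − 28 = 16
Cheapest insertion is between R and K, adding 14.
New total = 61 + 14 = 75.

Minimum extra distance: 14 blocks, inserting G between R and K.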